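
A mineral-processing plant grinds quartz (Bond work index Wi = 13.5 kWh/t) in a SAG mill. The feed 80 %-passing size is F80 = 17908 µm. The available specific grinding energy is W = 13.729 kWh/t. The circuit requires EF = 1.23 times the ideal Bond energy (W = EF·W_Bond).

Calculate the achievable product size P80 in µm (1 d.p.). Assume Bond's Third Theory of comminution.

W = 10 Wi (P80^-0.5 − F80^-0.5)
W_Bond = W / EF = 13.729 / 1.23 = 11.1618 kWh/t
⇒ 1/√P80 = W_Bond/(10·Wi) + 1/√F80
  = 11.1618/(10·13.5) + 1/√17908 = 0.082680 + 0.007473 = 0.090153
P80 = (1/0.090153)² = 11.0923² = 123.04 µm

P80 = 123.0 µm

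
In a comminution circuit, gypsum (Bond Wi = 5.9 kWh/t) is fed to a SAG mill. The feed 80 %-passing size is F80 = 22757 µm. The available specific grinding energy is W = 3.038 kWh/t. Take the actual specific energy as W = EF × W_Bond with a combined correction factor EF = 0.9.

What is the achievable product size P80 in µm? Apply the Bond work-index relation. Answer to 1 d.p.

P80 = 245.4 µm

W = 10·Wi·(P80^(-½) − F80^(-½))
W_Bond = W / EF = 3.038 / 0.9 = 3.3756 kWh/t
P80^(−½) = W_Bond/(10 Wi) + F80^(−½)
  = 3.3756/(10·5.9) + 1/√22757 = 0.057213 + 0.006629 = 0.063842
P80 = (1/0.063842)² = 15.6637² = 245.35 µm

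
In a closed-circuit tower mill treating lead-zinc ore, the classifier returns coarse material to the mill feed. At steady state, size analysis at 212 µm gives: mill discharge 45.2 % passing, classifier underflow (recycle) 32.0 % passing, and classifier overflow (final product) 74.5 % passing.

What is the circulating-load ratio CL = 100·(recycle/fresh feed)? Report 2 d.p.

Balance %-passing 212 µm (r = R/F):
d + r·d = r·u + o → r(d−u) = o−d
r = (74.5 − 45.2)/(45.2 − 32.0) = 29.3/13.2 = 2.2197
CL = 100·r = 221.97 %

CL = 221.97 %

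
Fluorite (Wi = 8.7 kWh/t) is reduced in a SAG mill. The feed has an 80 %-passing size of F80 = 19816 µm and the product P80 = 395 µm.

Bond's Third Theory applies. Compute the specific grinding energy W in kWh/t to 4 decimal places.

Bond:  W = 10 Wi (1/√P − 1/√F)
1/√395 = 0.050315;  1/√19816 = 0.007104
W = 10·8.7·(0.050315 − 0.007104) = 3.7594 kWh/t

W = 3.7594 kWh/t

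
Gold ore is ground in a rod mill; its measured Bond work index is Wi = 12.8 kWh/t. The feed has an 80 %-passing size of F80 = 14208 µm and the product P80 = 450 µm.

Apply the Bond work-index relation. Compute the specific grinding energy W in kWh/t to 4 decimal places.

W = 10 Wi / √P80 − 10 Wi / √F80
1/√450 = 0.047140;  1/√14208 = 0.008389
W = 10·12.8·(0.047140 − 0.008389) = 4.9601 kWh/t

W = 4.9601 kWh/t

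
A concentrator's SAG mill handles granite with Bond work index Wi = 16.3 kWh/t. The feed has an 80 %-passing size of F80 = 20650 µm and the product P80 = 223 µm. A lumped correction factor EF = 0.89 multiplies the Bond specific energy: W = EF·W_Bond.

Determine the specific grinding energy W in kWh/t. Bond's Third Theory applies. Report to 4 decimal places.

W = 10 Wi (1/√P80 − 1/√F80)  [Bond]
1/√223 = 0.066965;  1/√20650 = 0.006959
W = 10·16.3·(0.066965 − 0.006959) = 9.7810 kWh/t
Apply correction: 9.7810 × 0.89 = 8.7051 kWh/t

W = 8.7051 kWh/t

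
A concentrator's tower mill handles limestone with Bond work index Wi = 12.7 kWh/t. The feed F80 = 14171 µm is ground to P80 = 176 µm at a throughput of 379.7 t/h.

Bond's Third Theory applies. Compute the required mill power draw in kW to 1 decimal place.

P = 3229.8 kW

W = 10·Wi·[P80^(−½) − F80^(−½)]
W = 10·12.7·(1/√176 − 1/√14171) = 10·12.7·(0.066977) = 8.5061 kWh/t
Power = W × throughput = 8.5061 kWh/t × 379.7 t/h = 3229.8 kW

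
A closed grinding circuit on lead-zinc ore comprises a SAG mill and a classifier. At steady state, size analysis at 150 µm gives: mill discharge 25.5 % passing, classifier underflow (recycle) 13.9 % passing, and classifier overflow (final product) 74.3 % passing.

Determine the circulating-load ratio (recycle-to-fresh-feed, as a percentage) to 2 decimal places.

CL = 420.69 %

Classifier node, passing 150 µm:
r = (o − d)/(d − u)
r = (74.3 − 25.5)/(25.5 − 13.9) = 48.8/11.6 = 4.2069
CL = 100·r = 420.69 %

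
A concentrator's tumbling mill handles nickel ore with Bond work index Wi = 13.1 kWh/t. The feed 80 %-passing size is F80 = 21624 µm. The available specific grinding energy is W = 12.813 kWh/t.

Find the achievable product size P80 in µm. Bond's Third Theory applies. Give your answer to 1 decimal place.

W = 10·Wi·(P80^(-½) − F80^(-½))
P80^-0.5 = F80^-0.5 + W/(10 Wi)
  = 12.8130/(10·13.1) + 1/√21624 = 0.097809 + 0.006800 = 0.104610
P80 = (1/0.104610)² = 9.5594² = 91.38 µm

P80 = 91.4 µm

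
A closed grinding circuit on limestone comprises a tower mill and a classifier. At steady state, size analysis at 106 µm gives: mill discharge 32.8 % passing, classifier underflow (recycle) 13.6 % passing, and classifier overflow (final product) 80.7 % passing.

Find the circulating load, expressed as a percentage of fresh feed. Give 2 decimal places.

Classifier node, passing 106 µm:
d + r·d = r·u + o → r(d−u) = o−d
r = (80.7 − 32.8)/(32.8 − 13.6) = 47.9/19.2 = 2.4948
CL = 100·r = 249.48 %

CL = 249.48 %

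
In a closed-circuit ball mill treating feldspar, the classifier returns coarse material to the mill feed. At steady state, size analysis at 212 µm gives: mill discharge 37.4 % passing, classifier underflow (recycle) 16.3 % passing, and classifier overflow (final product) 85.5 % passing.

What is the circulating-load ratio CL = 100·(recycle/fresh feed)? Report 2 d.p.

CL = 227.96 %

Mass balance on the −212 µm fraction:
d + r·d = r·u + o → r(d−u) = o−d
r = (85.5 − 37.4)/(37.4 − 16.3) = 48.1/21.1 = 2.2796
CL = 100·r = 227.96 %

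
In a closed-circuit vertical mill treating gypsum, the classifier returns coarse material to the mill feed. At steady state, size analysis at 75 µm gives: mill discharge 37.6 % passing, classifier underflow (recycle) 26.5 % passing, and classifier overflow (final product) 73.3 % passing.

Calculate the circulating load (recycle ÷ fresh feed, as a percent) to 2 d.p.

Classifier node, passing 75 µm:
(1+r)·d = r·u + o ⇒ r = (o−d)/(d−u)
r = (73.3 − 37.6)/(37.6 − 26.5) = 35.7/11.1 = 3.2162
CL = 100·r = 321.62 %

CL = 321.62 %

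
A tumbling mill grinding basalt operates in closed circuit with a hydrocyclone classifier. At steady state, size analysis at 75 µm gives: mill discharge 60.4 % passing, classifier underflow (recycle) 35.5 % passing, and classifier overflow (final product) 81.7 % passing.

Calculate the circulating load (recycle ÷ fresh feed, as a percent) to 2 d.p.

Classifier node, passing 75 µm:
Fd + Rd = Ru + Fo ⇒ R/F = (o−d)/(d−u)
r = (81.7 − 60.4)/(60.4 − 35.5) = 21.3/24.9 = 0.8554
CL = 100·r = 85.54 %

CL = 85.54 %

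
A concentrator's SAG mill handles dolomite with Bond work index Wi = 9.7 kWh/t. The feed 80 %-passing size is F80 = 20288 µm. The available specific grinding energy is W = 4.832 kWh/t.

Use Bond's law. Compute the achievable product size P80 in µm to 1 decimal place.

P80 = 309.6 µm

Bond:  W = 10 Wi (1/√P − 1/√F)
⇒ 1/√P80 = W/(10 Wi) + 1/√F80
  = 4.8320/(10·9.7) + 1/√20288 = 0.049814 + 0.007021 = 0.056835
P80 = (1/0.056835)² = 17.5948² = 309.58 µm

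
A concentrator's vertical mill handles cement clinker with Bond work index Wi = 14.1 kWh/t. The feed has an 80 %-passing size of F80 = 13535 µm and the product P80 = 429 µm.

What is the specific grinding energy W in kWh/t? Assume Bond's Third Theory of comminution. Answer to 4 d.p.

W = 10 Wi / √P80 − 10 Wi / √F80
1/√429 = 0.048280;  1/√13535 = 0.008595
W = 10·14.1·(0.048280 − 0.008595) = 5.5956 kWh/t

W = 5.5956 kWh/t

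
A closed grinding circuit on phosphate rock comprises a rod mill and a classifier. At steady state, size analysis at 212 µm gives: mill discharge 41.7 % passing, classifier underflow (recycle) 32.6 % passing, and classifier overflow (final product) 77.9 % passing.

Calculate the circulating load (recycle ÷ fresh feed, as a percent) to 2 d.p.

Let r = R/F. Size balance at 212 µm:
r = (o − d)/(d − u)
r = (77.9 − 41.7)/(41.7 − 32.6) = 36.2/9.1 = 3.9780
CL = 100·r = 397.80 %

CL = 397.80 %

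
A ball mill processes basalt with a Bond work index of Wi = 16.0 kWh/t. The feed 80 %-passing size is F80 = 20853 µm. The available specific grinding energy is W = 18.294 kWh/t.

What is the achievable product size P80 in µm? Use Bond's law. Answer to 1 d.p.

P80 = 68.0 µm

W = 10·Wi·(P80^(-½) − F80^(-½))
P80^-0.5 = F80^-0.5 + W/(10 Wi)
  = 18.2940/(10·16.0) + 1/√20853 = 0.114338 + 0.006925 = 0.121262
P80 = (1/0.121262)² = 8.2466² = 68.01 µm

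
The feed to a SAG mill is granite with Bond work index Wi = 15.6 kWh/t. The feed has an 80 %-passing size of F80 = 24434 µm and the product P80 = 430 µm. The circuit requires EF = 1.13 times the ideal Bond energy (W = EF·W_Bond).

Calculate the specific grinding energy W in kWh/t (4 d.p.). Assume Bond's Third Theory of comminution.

W = 10 Wi / √P80 − 10 Wi / √F80
1/√430 = 0.048224;  1/√24434 = 0.006397
W = 10·15.6·(0.048224 − 0.006397) = 6.5250 kWh/t
With EF = 1.13: W = 6.5250·1.13 = 7.3732 kWh/t

W = 7.3732 kWh/t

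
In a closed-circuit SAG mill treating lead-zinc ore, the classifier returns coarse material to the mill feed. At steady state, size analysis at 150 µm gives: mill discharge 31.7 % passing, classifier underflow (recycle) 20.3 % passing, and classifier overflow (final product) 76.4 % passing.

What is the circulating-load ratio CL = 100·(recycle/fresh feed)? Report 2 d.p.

CL = 392.11 %

Two-product formula at 150 µm:
(1+r)d = ru + o → r = (o−d)/(d−u)
r = (76.4 − 31.7)/(31.7 − 20.3) = 44.7/11.4 = 3.9211
CL = 100·r = 392.11 %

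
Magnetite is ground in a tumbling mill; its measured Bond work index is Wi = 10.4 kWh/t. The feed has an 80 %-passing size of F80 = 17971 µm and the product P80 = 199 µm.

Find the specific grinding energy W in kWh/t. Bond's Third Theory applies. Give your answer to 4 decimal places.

W = 6.5966 kWh/t

W = 10·Wi·[P80^(−½) − F80^(−½)]
1/√199 = 0.070888;  1/√17971 = 0.007460
W = 10·10.4·(0.070888 − 0.007460) = 6.5966 kWh/t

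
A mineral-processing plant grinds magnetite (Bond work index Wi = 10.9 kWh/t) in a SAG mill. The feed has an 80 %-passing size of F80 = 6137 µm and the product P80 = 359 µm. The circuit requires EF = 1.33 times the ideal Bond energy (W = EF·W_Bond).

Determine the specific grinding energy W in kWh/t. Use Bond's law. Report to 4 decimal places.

W = 10 Wi / √P80 − 10 Wi / √F80
1/√359 = 0.052778;  1/√6137 = 0.012765
W = 10·10.9·(0.052778 − 0.012765) = 4.3614 kWh/t
Corrected W = EF·W_Bond = 1.33·4.3614 = 5.8007 kWh/t

W = 5.8007 kWh/t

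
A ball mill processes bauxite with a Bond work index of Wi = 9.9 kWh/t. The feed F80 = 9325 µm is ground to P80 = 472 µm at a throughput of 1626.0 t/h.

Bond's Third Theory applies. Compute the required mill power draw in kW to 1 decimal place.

P = 5742.4 kW

W = 10 Wi (P80^-0.5 − F80^-0.5)
W = 10·9.9·(1/√472 − 1/√9325) = 10·9.9·(0.035673) = 3.5316 kWh/t
Mill draw = 3.5316 × 1626.0 = 5742.4 kW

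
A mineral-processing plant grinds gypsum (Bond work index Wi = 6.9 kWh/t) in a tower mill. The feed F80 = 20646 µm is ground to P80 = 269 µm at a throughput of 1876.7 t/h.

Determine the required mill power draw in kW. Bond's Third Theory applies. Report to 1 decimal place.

W = 10 Wi (P80^-0.5 − F80^-0.5)
W = 10·6.9·(1/√269 − 1/√20646) = 10·6.9·(0.054012) = 3.7268 kWh/t
Mill draw = 3.7268 × 1876.7 = 6994.1 kW

P = 6994.1 kW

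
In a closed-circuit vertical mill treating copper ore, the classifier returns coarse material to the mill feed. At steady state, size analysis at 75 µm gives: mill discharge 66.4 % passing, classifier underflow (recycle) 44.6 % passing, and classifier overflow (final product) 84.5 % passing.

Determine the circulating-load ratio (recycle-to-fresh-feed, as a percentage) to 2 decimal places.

CL = 83.03 %

Mass balance on the −75 µm fraction:
Fd + Rd = Ru + Fo ⇒ R/F = (o−d)/(d−u)
r = (84.5 − 66.4)/(66.4 − 44.6) = 18.1/21.8 = 0.8303
CL = 100·r = 83.03 %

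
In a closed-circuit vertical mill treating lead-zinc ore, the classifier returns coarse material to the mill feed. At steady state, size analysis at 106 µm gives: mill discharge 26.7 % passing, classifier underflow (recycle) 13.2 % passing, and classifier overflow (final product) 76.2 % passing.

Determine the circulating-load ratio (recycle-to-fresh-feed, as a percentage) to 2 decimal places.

Let r = R/F. Size balance at 106 µm:
Fd + Rd = Ru + Fo ⇒ R/F = (o−d)/(d−u)
r = (76.2 − 26.7)/(26.7 − 13.2) = 49.5/13.5 = 3.6667
CL = 100·r = 366.67 %

CL = 366.67 %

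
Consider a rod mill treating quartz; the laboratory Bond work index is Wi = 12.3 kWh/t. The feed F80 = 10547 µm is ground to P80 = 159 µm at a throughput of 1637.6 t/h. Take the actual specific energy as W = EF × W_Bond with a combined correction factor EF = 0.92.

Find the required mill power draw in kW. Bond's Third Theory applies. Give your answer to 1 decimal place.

P = 12891.7 kW

Bond:  W = 10 Wi (1/√P − 1/√F)
W = 10·12.3·(1/√159 − 1/√10547) = 10·12.3·(0.069568) = 8.5569 kWh/t
Corrected W = EF·W_Bond = 0.92·8.5569 = 7.8723 kWh/t
Mill draw = 7.8723 × 1637.6 = 12891.7 kW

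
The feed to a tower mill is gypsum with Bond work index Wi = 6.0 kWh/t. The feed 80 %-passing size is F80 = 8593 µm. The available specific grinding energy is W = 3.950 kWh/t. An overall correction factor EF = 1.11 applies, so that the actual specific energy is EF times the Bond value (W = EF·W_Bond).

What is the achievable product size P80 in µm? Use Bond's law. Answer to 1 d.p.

W = 10·Wi·(P80^(-½) − F80^(-½))
W_Bond = W / EF = 3.950 / 1.11 = 3.5586 kWh/t
1/√P80 = 1/√F80 + W_Bond/(10·Wi)
  = 3.5586/(10·6.0) + 1/√8593 = 0.059309 + 0.010788 = 0.070097
P80 = (1/0.070097)² = 14.2660² = 203.52 µm

P80 = 203.5 µm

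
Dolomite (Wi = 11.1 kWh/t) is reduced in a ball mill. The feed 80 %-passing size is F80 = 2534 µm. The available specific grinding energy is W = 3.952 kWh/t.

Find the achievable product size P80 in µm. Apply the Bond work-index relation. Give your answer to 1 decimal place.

P80 = 325.0 µm

Bond: W = 10·Wi·(1/√P80 − 1/√F80)
1/√P80 = 1/√F80 + W/(10·Wi)
  = 3.9520/(10·11.1) + 1/√2534 = 0.035604 + 0.019865 = 0.055469
P80 = (1/0.055469)² = 18.0281² = 325.01 µm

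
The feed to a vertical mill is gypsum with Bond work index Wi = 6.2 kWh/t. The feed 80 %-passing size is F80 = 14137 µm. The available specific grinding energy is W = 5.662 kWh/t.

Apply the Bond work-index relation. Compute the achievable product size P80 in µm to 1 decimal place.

W = 10·Wi·(P80^(-½) − F80^(-½))
⇒ 1/√P80 = W/(10 Wi) + 1/√F80
  = 5.6620/(10·6.2) + 1/√14137 = 0.091323 + 0.008410 = 0.099733
P80 = (1/0.099733)² = 10.0268² = 100.54 µm

P80 = 100.5 µm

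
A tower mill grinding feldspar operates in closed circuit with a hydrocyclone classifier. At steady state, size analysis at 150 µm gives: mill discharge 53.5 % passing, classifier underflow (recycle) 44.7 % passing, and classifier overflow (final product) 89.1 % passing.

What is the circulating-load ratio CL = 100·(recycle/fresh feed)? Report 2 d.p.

Mass balance on the −150 µm fraction:
(1+r)·d = r·u + o ⇒ r = (o−d)/(d−u)
r = (89.1 − 53.5)/(53.5 − 44.7) = 35.6/8.8 = 4.0455
CL = 100·r = 404.55 %

CL = 404.55 %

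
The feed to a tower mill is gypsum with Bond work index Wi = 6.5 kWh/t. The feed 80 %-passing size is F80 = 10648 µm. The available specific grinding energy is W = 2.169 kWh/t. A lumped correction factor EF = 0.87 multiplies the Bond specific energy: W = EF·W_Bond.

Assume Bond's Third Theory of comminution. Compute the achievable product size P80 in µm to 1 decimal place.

W = 10 Wi (1/√P80 − 1/√F80)  [Bond]
W_Bond = W / EF = 2.169 / 0.87 = 2.4931 kWh/t
1/√P80 = 1/√F80 + W_Bond/(10·Wi)
  = 2.4931/(10·6.5) + 1/√10648 = 0.038355 + 0.009691 = 0.048046
P80 = (1/0.048046)² = 20.8132² = 433.19 µm

P80 = 433.2 µm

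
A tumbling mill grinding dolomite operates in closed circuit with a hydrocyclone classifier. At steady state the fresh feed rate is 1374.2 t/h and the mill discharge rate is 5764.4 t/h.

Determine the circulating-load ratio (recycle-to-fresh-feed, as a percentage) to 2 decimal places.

M = F + R at steady state, so:
R = M − F = 5764.4 − 1374.2 = 4390.2 t/h
CL = 100·R/F = 100·4390.2/1374.2 = 319.47 %

CL = 319.47 %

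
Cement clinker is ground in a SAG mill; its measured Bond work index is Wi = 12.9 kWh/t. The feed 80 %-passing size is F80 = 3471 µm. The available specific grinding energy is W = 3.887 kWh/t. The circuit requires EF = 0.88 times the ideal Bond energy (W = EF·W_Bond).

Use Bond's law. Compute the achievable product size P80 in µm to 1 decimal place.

P80 = 381.3 µm

W = 10·Wi·[P80^(−½) − F80^(−½)]
W_Bond = W / EF = 3.887 / 0.88 = 4.4170 kWh/t
⇒ 1/√P80 = W_Bond/(10 Wi) + 1/√F80
  = 4.4170/(10·12.9) + 1/√3471 = 0.034241 + 0.016974 = 0.051214
P80 = (1/0.051214)² = 19.5258² = 381.26 µm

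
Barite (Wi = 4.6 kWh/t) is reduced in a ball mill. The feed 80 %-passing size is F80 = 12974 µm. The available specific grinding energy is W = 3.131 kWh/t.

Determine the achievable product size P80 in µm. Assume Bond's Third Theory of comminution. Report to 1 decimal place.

P80 = 169.3 µm

Bond: W = 10·Wi·(1/√P80 − 1/√F80)
1/√P80 = 1/√F80 + W/(10·Wi)
  = 3.1310/(10·4.6) + 1/√12974 = 0.068065 + 0.008779 = 0.076845
P80 = (1/0.076845)² = 13.0133² = 169.35 µm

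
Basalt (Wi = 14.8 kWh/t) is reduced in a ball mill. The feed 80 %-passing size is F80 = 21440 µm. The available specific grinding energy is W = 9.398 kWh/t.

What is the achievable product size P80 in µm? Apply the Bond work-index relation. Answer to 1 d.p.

P80 = 202.2 µm

W = 10 Wi / √P80 − 10 Wi / √F80
P80^-0.5 = F80^-0.5 + W/(10 Wi)
  = 9.3980/(10·14.8) + 1/√21440 = 0.063500 + 0.006829 = 0.070329
P80 = (1/0.070329)² = 14.2188² = 202.17 µm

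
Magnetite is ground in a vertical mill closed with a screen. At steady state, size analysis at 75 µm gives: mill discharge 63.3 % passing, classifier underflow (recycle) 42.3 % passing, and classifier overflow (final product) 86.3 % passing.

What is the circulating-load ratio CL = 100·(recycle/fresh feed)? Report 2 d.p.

CL = 109.52 %

Mass balance on the −75 µm fraction:
d + r·d = r·u + o → r(d−u) = o−d
r = (86.3 − 63.3)/(63.3 − 42.3) = 23.0/21.0 = 1.0952
CL = 100·r = 109.52 %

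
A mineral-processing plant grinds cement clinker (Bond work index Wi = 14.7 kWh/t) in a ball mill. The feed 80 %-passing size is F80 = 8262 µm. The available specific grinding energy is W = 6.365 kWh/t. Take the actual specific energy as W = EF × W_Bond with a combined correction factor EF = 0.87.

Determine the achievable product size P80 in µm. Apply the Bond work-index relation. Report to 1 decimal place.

P80 = 270.8 µm

Bond: W = 10·Wi·(1/√P80 − 1/√F80)
W_Bond = W / EF = 6.365 / 0.87 = 7.3161 kWh/t
⇒ 1/√P80 = W_Bond/(10 Wi) + 1/√F80
  = 7.3161/(10·14.7) + 1/√8262 = 0.049769 + 0.011002 = 0.060771
P80 = (1/0.060771)² = 16.4552² = 270.77 µm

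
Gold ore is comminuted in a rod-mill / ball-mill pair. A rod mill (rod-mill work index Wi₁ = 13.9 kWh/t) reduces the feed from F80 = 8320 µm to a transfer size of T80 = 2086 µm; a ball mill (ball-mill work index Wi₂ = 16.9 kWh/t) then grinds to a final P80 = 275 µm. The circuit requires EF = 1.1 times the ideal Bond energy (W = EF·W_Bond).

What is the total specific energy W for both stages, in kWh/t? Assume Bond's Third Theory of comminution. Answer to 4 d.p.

W = 10 Wi (P80^-0.5 − F80^-0.5)
Stage 1 (8320→2086 µm, Wi₁=13.9): W₁ = 10·13.9·(0.021895 − 0.010963) = 1.5195 kWh/t
Stage 2 (2086→275 µm, Wi₂=16.9): W₂ = 10·16.9·(0.060302 − 0.021895) = 6.4908 kWh/t
W = W₁ + W₂ = 1.5195 + 6.4908 = 8.0103 kWh/t
With EF = 1.1: W = 8.0103·1.1 = 8.8114 kWh/t

W = 8.8114 kWh/t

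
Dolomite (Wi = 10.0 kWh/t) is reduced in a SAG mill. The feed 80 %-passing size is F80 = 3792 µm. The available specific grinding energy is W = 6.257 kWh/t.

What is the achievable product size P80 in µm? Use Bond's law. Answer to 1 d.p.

W = 10·Wi·[P80^(−½) − F80^(−½)]
P80^-0.5 = F80^-0.5 + W/(10 Wi)
  = 6.2570/(10·10.0) + 1/√3792 = 0.062570 + 0.016239 = 0.078809
P80 = (1/0.078809)² = 12.6889² = 161.01 µm

P80 = 161.0 µm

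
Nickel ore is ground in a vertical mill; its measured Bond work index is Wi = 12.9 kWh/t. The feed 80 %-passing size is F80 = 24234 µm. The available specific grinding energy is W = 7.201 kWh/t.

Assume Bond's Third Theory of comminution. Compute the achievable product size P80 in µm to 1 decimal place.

W = 10 Wi (1/√P80 − 1/√F80)  [Bond]
1/√P80 = 1/√F80 + W/(10·Wi)
  = 7.2010/(10·12.9) + 1/√24234 = 0.055822 + 0.006424 = 0.062245
P80 = (1/0.062245)² = 16.0654² = 258.10 µm

P80 = 258.1 µm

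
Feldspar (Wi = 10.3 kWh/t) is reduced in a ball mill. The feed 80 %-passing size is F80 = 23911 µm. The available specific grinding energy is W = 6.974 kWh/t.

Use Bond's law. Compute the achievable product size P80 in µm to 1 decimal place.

W = 10 Wi / √P80 − 10 Wi / √F80
⇒ 1/√P80 = W/(10 Wi) + 1/√F80
  = 6.9740/(10·10.3) + 1/√23911 = 0.067709 + 0.006467 = 0.074176
P80 = (1/0.074176)² = 13.4815² = 181.75 µm

P80 = 181.8 µm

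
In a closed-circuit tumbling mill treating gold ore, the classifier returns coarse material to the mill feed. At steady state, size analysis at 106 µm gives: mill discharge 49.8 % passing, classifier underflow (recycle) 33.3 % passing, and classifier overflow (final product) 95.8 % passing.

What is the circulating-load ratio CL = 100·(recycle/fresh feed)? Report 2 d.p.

Mass balance on the −106 µm fraction:
(1+r)·d = r·u + o ⇒ r = (o−d)/(d−u)
r = (95.8 − 49.8)/(49.8 − 33.3) = 46.0/16.5 = 2.7879
CL = 100·r = 278.79 %

CL = 278.79 %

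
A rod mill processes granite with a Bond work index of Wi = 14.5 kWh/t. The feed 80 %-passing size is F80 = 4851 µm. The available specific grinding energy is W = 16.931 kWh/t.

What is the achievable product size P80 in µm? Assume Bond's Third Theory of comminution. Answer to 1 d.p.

Bond:  W = 10 Wi (1/√P − 1/√F)
⇒ 1/√P80 = W/(10 Wi) + 1/√F80
  = 16.9310/(10·14.5) + 1/√4851 = 0.116766 + 0.014358 = 0.131123
P80 = (1/0.131123)² = 7.6264² = 58.16 µm

P80 = 58.2 µm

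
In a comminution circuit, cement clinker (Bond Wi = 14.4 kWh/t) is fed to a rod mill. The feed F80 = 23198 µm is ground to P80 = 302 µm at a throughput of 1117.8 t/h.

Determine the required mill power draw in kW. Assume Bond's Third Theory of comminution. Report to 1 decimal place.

P = 8205.6 kW

W = 10 Wi (P80^-0.5 − F80^-0.5)
W = 10·14.4·(1/√302 − 1/√23198) = 10·14.4·(0.050978) = 7.3408 kWh/t
P = W·T = 7.3408·1117.8 = 8205.6 kW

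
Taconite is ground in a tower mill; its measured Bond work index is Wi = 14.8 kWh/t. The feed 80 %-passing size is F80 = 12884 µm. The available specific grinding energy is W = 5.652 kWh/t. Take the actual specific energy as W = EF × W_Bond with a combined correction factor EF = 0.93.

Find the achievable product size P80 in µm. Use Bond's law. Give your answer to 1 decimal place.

P80 = 402.0 µm

W = 10 Wi (1/√P80 − 1/√F80)  [Bond]
W_Bond = W / EF = 5.652 / 0.93 = 6.0774 kWh/t
P80^-0.5 = F80^-0.5 + W_Bond/(10 Wi)
  = 6.0774/(10·14.8) + 1/√12884 = 0.041064 + 0.008810 = 0.049874
P80 = (1/0.049874)² = 20.0507² = 402.03 µm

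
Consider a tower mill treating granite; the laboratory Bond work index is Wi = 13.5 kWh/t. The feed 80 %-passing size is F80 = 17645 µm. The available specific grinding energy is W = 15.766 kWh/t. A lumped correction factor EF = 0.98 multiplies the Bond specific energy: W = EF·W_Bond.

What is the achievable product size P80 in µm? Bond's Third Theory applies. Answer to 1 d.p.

W = 10 Wi (1/√P80 − 1/√F80)  [Bond]
W_Bond = W / EF = 15.766 / 0.98 = 16.0878 kWh/t
⇒ 1/√P80 = W_Bond/(10·Wi) + 1/√F80
  = 16.0878/(10·13.5) + 1/√17645 = 0.119169 + 0.007528 = 0.126697
P80 = (1/0.126697)² = 7.8929² = 62.30 µm

P80 = 62.3 µm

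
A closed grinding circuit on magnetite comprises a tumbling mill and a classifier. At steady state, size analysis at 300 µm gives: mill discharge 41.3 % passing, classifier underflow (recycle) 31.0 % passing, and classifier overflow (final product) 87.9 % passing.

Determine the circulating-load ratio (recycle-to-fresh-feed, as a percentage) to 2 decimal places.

Let r = R/F. Size balance at 300 µm:
(1+r)·d = r·u + o ⇒ r = (o−d)/(d−u)
r = (87.9 − 41.3)/(41.3 − 31.0) = 46.6/10.3 = 4.5243
CL = 100·r = 452.43 %

CL = 452.43 %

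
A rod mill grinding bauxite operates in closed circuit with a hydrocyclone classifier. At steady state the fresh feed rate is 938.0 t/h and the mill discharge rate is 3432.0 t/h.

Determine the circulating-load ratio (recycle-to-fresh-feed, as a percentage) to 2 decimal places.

CL = 265.88 %

Steady state: M = F + R.
R = M − F = 3432.0 − 938.0 = 2494.0 t/h
CL = 100·R/F = 100·2494.0/938.0 = 265.88 %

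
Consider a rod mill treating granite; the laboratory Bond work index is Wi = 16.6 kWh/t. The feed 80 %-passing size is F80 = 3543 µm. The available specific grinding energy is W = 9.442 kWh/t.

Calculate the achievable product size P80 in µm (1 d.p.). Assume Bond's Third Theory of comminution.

P80 = 184.2 µm

W = 10·Wi·(P80^(-½) − F80^(-½))
⇒ 1/√P80 = W/(10 Wi) + 1/√F80
  = 9.4420/(10·16.6) + 1/√3543 = 0.056880 + 0.016800 = 0.073680
P80 = (1/0.073680)² = 13.5723² = 184.21 µm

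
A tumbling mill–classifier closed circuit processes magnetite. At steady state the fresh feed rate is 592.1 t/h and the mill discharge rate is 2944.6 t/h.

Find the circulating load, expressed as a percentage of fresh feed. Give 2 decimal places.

CL = 397.31 %

Steady state: M = F + R.
R = M − F = 2944.6 − 592.1 = 2352.5 t/h
CL = 100·R/F = 100·2352.5/592.1 = 397.31 %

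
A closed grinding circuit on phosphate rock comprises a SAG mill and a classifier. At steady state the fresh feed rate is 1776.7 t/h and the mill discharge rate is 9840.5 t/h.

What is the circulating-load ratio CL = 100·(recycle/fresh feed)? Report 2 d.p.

CL = 453.86 %

Discharge = new feed + return, hence
R = M − F = 9840.5 − 1776.7 = 8063.8 t/h
CL = 100·R/F = 100·8063.8/1776.7 = 453.86 %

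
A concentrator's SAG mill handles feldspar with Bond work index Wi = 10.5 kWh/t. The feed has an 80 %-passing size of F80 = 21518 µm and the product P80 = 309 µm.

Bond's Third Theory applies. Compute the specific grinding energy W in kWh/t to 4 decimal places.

W = 10 Wi (1/√P80 − 1/√F80)  [Bond]
1/√309 = 0.056888;  1/√21518 = 0.006817
W = 10·10.5·(0.056888 − 0.006817) = 5.2574 kWh/t

W = 5.2574 kWh/t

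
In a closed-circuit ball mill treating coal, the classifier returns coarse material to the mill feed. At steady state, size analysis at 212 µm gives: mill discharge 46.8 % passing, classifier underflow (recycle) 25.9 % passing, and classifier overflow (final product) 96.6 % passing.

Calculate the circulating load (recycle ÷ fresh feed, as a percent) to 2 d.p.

Let r = R/F. Size balance at 212 µm:
(1+r)d = ru + o → r = (o−d)/(d−u)
r = (96.6 − 46.8)/(46.8 − 25.9) = 49.8/20.9 = 2.3828
CL = 100·r = 238.28 %

CL = 238.28 %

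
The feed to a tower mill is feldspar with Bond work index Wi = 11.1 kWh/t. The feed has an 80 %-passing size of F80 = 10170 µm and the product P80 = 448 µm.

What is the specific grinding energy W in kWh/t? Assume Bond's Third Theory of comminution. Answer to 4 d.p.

W = 10·Wi·[P80^(−½) − F80^(−½)]
1/√448 = 0.047246;  1/√10170 = 0.009916
W = 10·11.1·(0.047246 − 0.009916) = 4.1436 kWh/t

W = 4.1436 kWh/t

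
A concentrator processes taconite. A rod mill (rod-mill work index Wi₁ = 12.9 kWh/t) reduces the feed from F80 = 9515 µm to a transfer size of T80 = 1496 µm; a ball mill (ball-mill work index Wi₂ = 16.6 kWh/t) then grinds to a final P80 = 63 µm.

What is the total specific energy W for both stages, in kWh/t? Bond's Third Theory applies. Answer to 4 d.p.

W = 18.6350 kWh/t

Bond: W = 10·Wi·(1/√P80 − 1/√F80)
Stage 1 (9515→1496 µm, Wi₁=12.9): W₁ = 10·12.9·(0.025854 − 0.010252) = 2.0127 kWh/t
Stage 2 (1496→63 µm, Wi₂=16.6): W₂ = 10·16.6·(0.125988 − 0.025854) = 16.6222 kWh/t
W = W₁ + W₂ = 2.0127 + 16.6222 = 18.6350 kWh/t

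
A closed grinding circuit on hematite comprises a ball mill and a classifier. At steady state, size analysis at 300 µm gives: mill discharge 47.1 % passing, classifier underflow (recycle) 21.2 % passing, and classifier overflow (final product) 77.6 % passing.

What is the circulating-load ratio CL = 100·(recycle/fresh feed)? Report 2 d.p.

Classifier node, passing 300 µm:
r = (o − d)/(d − u)
r = (77.6 − 47.1)/(47.1 − 21.2) = 30.5/25.9 = 1.1776
CL = 100·r = 117.76 %

CL = 117.76 %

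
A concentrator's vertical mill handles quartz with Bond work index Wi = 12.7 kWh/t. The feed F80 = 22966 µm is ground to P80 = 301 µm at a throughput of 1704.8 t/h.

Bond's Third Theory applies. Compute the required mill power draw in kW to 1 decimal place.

P = 11050.7 kW

W = 10 Wi / √P80 − 10 Wi / √F80
W = 10·12.7·(1/√301 − 1/√22966) = 10·12.7·(0.051040) = 6.4821 kWh/t
P = W·T = 6.4821·1704.8 = 11050.7 kW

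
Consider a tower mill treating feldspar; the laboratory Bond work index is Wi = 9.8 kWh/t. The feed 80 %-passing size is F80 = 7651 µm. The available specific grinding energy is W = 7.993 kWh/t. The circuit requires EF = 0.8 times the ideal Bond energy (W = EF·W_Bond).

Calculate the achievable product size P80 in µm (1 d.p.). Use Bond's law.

P80 = 77.8 µm

Bond: W = 10·Wi·(1/√P80 − 1/√F80)
W_Bond = W / EF = 7.993 / 0.8 = 9.9912 kWh/t
⇒ 1/√P80 = W_Bond/(10·Wi) + 1/√F80
  = 9.9912/(10·9.8) + 1/√7651 = 0.101952 + 0.011432 = 0.113384
P80 = (1/0.113384)² = 8.8196² = 77.79 µm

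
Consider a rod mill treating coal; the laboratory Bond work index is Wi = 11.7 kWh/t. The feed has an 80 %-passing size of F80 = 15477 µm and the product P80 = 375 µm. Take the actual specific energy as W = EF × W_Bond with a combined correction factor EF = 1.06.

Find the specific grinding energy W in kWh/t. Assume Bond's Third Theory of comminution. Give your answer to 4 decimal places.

W = 5.4075 kWh/t

Bond:  W = 10 Wi (1/√P − 1/√F)
1/√375 = 0.051640;  1/√15477 = 0.008038
W = 10·11.7·(0.051640 − 0.008038) = 5.1014 kWh/t
Corrected W = EF·W_Bond = 1.06·5.1014 = 5.4075 kWh/t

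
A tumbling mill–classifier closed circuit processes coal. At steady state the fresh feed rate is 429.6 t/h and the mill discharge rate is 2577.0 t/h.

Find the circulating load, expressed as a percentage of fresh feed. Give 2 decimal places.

CL = 499.86 %

Steady state: M = F + R.
R = M − F = 2577.0 − 429.6 = 2147.4 t/h
CL = 100·R/F = 100·2147.4/429.6 = 499.86 %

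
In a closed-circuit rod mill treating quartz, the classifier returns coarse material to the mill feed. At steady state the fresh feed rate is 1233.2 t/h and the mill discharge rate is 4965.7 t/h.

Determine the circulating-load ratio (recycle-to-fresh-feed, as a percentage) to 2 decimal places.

M = F + R at steady state, so:
R = M − F = 4965.7 − 1233.2 = 3732.5 t/h
CL = 100·R/F = 100·3732.5/1233.2 = 302.67 %

CL = 302.67 %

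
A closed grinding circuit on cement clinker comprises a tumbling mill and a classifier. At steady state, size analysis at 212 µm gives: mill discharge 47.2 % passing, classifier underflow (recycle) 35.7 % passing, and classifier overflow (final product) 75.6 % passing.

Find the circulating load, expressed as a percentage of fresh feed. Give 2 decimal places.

Classifier node, passing 212 µm:
r = (o − d)/(d − u)
r = (75.6 − 47.2)/(47.2 − 35.7) = 28.4/11.5 = 2.4696
CL = 100·r = 246.96 %

CL = 246.96 %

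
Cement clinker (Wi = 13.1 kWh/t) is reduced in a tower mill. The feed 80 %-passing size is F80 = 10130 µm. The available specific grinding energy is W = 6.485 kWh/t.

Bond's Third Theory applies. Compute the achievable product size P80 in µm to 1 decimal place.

P80 = 283.0 µm

W = 10·Wi·[P80^(−½) − F80^(−½)]
1/√P80 = 1/√F80 + W/(10·Wi)
  = 6.4850/(10·13.1) + 1/√10130 = 0.049504 + 0.009936 = 0.059439
P80 = (1/0.059439)² = 16.8238² = 283.04 µm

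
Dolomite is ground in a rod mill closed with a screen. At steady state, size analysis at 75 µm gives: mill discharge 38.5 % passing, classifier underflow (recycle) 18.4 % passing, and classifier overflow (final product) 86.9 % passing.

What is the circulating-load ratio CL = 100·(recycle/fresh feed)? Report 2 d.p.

CL = 240.80 %

Balance %-passing 75 µm (r = R/F):
(1+r)d = ru + o → r = (o−d)/(d−u)
r = (86.9 − 38.5)/(38.5 − 18.4) = 48.4/20.1 = 2.4080
CL = 100·r = 240.80 %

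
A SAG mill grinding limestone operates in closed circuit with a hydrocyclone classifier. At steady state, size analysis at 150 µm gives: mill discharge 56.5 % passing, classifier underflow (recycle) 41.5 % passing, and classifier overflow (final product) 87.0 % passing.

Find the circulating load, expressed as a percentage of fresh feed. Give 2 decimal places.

Two-product formula at 150 µm:
r = (o − d)/(d − u)
r = (87.0 − 56.5)/(56.5 − 41.5) = 30.5/15.0 = 2.0333
CL = 100·r = 203.33 %

CL = 203.33 %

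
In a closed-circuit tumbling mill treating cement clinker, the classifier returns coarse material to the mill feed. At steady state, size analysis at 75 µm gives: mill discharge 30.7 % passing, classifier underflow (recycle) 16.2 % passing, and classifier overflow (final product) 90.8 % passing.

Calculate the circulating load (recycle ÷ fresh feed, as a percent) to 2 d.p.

CL = 414.48 %

Two-product formula at 75 µm:
Fd + Rd = Ru + Fo ⇒ R/F = (o−d)/(d−u)
r = (90.8 − 30.7)/(30.7 − 16.2) = 60.1/14.5 = 4.1448
CL = 100·r = 414.48 %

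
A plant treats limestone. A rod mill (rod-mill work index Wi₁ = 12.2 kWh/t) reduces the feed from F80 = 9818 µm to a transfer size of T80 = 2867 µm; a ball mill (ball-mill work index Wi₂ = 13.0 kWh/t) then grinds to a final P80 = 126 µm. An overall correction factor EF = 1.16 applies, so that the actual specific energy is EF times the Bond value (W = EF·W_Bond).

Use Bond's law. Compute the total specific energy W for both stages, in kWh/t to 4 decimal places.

W = 11.8328 kWh/t

W = 10 Wi (P80^-0.5 − F80^-0.5)
Stage 1 (9818→2867 µm, Wi₁=12.2): W₁ = 10·12.2·(0.018676 − 0.010092) = 1.0472 kWh/t
Stage 2 (2867→126 µm, Wi₂=13.0): W₂ = 10·13.0·(0.089087 − 0.018676) = 9.1534 kWh/t
W = W₁ + W₂ = 1.0472 + 9.1534 = 10.2007 kWh/t
With EF = 1.16: W = 10.2007·1.16 = 11.8328 kWh/t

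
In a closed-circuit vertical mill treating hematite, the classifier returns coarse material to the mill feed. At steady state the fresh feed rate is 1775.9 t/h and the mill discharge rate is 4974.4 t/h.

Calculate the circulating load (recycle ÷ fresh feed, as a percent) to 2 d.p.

CL = 180.11 %

Discharge = new feed + return, hence
R = M − F = 4974.4 − 1775.9 = 3198.5 t/h
CL = 100·R/F = 100·3198.5/1775.9 = 180.11 %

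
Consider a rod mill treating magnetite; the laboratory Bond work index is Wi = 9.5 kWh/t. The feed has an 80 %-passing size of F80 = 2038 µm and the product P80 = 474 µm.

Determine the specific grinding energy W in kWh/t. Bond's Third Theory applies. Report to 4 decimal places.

W = 2.2591 kWh/t

W = 10·Wi·(P80^(-½) − F80^(-½))
1/√474 = 0.045932;  1/√2038 = 0.022151
W = 10·9.5·(0.045932 − 0.022151) = 2.2591 kWh/t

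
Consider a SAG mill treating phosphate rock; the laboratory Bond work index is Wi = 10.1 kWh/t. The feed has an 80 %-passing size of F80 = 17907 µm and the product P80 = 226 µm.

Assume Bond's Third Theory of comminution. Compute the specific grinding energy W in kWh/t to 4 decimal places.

W = 10 Wi / √P80 − 10 Wi / √F80
1/√226 = 0.066519;  1/√17907 = 0.007473
W = 10·10.1·(0.066519 − 0.007473) = 5.9637 kWh/t

W = 5.9637 kWh/t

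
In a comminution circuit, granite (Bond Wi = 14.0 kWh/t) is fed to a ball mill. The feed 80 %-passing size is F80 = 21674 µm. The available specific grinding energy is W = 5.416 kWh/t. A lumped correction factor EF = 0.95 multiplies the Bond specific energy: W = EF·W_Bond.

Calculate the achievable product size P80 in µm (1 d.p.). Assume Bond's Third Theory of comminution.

P80 = 442.9 µm

W = 10·Wi·[P80^(−½) − F80^(−½)]
W_Bond = W / EF = 5.416 / 0.95 = 5.7011 kWh/t
P80^-0.5 = F80^-0.5 + W_Bond/(10 Wi)
  = 5.7011/(10·14.0) + 1/√21674 = 0.040722 + 0.006793 = 0.047514
P80 = (1/0.047514)² = 21.0463² = 442.95 µm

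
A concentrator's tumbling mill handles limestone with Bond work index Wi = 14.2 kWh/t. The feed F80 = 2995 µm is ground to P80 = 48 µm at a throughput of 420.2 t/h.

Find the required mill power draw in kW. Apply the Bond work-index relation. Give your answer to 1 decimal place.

W = 10 Wi (P80^-0.5 − F80^-0.5)
W = 10·14.2·(1/√48 − 1/√2995) = 10·14.2·(0.126065) = 17.9012 kWh/t
Mill draw = 17.9012 × 420.2 = 7522.1 kW

P = 7522.1 kW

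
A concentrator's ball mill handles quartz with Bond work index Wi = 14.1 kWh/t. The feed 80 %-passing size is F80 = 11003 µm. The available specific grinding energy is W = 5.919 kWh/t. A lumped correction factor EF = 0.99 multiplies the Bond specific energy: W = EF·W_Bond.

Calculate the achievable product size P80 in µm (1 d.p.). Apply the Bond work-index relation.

P80 = 370.7 µm

W = 10 Wi / √P80 − 10 Wi / √F80
W_Bond = W / EF = 5.919 / 0.99 = 5.9788 kWh/t
1/√P80 = 1/√F80 + W_Bond/(10·Wi)
  = 5.9788/(10·14.1) + 1/√11003 = 0.042403 + 0.009533 = 0.051936
P80 = (1/0.051936)² = 19.2544² = 370.73 µm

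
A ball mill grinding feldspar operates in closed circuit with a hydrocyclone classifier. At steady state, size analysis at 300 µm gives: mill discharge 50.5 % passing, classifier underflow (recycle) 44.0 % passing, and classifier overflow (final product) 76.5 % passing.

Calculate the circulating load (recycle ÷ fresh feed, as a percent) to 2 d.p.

Mass balance on the −300 µm fraction:
d + r·d = r·u + o → r(d−u) = o−d
r = (76.5 − 50.5)/(50.5 − 44.0) = 26.0/6.5 = 4.0000
CL = 100·r = 400.00 %

CL = 400.00 %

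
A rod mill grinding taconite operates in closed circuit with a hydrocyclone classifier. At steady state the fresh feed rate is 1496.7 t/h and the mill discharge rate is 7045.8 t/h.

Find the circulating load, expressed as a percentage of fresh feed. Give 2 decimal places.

CL = 370.76 %

Mill node: discharge = fresh + recycle.
R = M − F = 7045.8 − 1496.7 = 5549.1 t/h
CL = 100·R/F = 100·5549.1/1496.7 = 370.76 %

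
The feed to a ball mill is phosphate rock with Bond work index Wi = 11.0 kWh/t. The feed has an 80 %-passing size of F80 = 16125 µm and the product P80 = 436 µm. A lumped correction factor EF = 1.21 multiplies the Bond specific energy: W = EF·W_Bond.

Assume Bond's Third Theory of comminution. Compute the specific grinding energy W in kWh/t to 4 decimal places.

W = 10·Wi·(P80^(-½) − F80^(-½))
1/√436 = 0.047891;  1/√16125 = 0.007875
W = 10·11.0·(0.047891 − 0.007875) = 4.4018 kWh/t
With EF = 1.21: W = 4.4018·1.21 = 5.3262 kWh/t

W = 5.3262 kWh/t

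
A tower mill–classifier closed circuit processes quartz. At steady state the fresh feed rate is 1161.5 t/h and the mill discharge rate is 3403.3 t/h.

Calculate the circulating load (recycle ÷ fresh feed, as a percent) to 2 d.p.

Steady state: M = F + R.
R = M − F = 3403.3 − 1161.5 = 2241.8 t/h
CL = 100·R/F = 100·2241.8/1161.5 = 193.01 %

CL = 193.01 %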